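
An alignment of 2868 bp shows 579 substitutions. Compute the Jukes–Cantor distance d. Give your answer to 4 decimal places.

p = 579/2868 ≈ 0.201883.
d = −(3/4) ln(1 − 4p/3) = −0.75 ln(1 − 0.269177) = −0.75 ln(0.730823)
  = −0.75 × (-0.313584) = 0.235188 substitutions/site.

0.2352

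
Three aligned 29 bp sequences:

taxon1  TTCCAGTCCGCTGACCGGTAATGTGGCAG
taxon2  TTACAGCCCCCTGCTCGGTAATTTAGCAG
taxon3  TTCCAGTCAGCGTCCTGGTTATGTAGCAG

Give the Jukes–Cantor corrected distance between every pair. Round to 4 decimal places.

taxon1–taxon2: 7/29 sites differ → p ≈ 0.241379, d = −0.75 ln(1 − 0.321839) = 0.291278 ≈ 0.2913.
taxon1–taxon3: 7/29 sites differ → p ≈ 0.241379, d = −0.75 ln(1 − 0.321839) = 0.291278 ≈ 0.2913.
taxon2–taxon3: 10/29 sites differ → p ≈ 0.344828, d = −0.75 ln(1 − 0.459771) = 0.461822 ≈ 0.4618.

d(taxon1,taxon2) = 0.2913, d(taxon1,taxon3) = 0.2913, d(taxon2,taxon3) = 0.4618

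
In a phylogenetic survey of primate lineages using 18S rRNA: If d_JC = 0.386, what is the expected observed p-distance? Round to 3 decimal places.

p = (3/4)(1 − e^(−4d/3)) = 0.75 × (1 − e^(-0.514667)) = 0.75 × (1 − 0.597700) = 0.301725.

0.302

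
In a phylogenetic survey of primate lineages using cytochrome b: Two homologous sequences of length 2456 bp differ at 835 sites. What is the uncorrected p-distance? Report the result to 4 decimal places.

p = 835/2456 = 0.339983… ≈ 0.3400 (to 4 d.p.).

0.3400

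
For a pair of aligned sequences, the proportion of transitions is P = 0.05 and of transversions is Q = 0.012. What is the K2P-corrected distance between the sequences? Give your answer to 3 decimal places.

0.065

Under the Kimura two-parameter model, d = −½ ln(1 − 2P − Q) − ¼ ln(1 − 2Q).
1 − 2P − Q = 0.888, giving −½ ln(0.888) = 0.059392.
1 − 2Q = 0.976, giving −¼ ln(0.976) = 0.006073.
d = 0.059392 + 0.006073 = 0.065465.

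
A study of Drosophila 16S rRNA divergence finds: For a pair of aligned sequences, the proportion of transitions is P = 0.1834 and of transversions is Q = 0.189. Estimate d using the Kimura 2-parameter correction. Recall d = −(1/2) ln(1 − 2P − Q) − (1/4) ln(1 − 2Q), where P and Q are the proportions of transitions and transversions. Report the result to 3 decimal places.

Under the Kimura two-parameter model, d = −½ ln(1 − 2P − Q) − ¼ ln(1 − 2Q).
1 − 2P − Q = 0.4442, giving −½ ln(0.4442) = 0.405740.
1 − 2Q = 0.622, giving −¼ ln(0.622) = 0.118704.
d = 0.405740 + 0.118704 = 0.524444.

0.524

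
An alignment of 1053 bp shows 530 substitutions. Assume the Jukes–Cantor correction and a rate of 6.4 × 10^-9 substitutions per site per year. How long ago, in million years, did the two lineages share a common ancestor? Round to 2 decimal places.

p = 530/1053 ≈ 0.503324.
d = −(3/4) ln(1 − 4p/3) = −0.75 ln(1 − 0.671099) = −0.75 ln(0.328901)
  = −0.75 × (-1.111998) = 0.833999 substitutions/site.
Under a molecular clock d = 2μt, so t = d/(2μ) = 0.833999 / (2 × 6.4 × 10^-9) = 65.16 million years.

65.16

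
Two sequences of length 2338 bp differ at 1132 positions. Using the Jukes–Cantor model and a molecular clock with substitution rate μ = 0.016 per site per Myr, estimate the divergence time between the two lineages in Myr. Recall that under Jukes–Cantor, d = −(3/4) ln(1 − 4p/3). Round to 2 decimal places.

p = 1132/2338 ≈ 0.484175.
d = −(3/4) ln(1 − 4p/3) = −0.75 ln(1 − 0.645567) = −0.75 ln(0.354433)
  = −0.75 × (-1.037236) = 0.777927 substitutions/site.
Under a molecular clock d = 2μt, so t = d/(2μ) = 0.777927 / (2 × 0.016) = 24.31 Myr.

24.31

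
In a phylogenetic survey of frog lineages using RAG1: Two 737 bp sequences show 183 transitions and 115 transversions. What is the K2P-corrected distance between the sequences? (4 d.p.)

P = 183/737 ≈ 0.248304 and Q = 115/737 ≈ 0.156038.
Under the Kimura two-parameter model, d = −½ ln(1 − 2P − Q) − ¼ ln(1 − 2Q).
1 − 2P − Q = 0.347354, giving −½ ln(0.347354) = 0.528705.
1 − 2Q = 0.687924, giving −¼ ln(0.687924) = 0.093519.
d = 0.528705 + 0.093519 = 0.622224.

0.6222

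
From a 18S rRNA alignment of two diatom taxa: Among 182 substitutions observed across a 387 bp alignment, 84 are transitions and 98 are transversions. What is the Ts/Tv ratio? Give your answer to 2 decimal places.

0.86

R = 84/98 = 0.857142… ≈ 0.86 (to 2 d.p.).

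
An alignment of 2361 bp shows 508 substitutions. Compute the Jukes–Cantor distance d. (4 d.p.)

p = 508/2361 ≈ 0.215163.
d = −(3/4) ln(1 − 4p/3) = −0.75 ln(1 − 0.286884) = −0.75 ln(0.713116)
  = −0.75 × (-0.338111) = 0.253583 substitutions/site.

0.2536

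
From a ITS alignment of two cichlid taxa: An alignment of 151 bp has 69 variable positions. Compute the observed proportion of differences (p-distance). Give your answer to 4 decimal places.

0.4570

p = 69/151 = 0.456953… ≈ 0.4570 (to 4 d.p.).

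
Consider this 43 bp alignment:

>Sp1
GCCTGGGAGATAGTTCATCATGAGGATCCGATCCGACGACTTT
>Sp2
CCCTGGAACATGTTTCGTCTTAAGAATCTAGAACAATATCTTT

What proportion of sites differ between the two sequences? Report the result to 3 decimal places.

0.419

The sequences differ at 18 of 43 positions.
p = 18/43 = 0.418604… ≈ 0.419 (to 3 d.p.).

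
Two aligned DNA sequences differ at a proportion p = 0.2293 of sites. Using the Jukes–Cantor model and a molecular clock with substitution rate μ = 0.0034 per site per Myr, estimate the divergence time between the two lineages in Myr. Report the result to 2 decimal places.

d = −(3/4) ln(1 − 4p/3) = −0.75 ln(1 − 0.305733) = −0.75 ln(0.694267)
  = −0.75 × (-0.364899) = 0.273674 substitutions/site.
Under a molecular clock d = 2μt, so t = d/(2μ) = 0.273674 / (2 × 0.0034) = 40.25 Myr.

40.25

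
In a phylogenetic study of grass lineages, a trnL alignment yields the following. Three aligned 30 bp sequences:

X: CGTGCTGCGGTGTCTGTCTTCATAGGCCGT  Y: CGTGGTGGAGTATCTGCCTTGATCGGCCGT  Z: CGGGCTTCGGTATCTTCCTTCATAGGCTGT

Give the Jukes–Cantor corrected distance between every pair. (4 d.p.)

X–Y: 7/30 sites differ → p ≈ 0.233333, d = −0.75 ln(1 − 0.311111) = 0.279506 ≈ 0.2795.
X–Z: 6/30 sites differ → p = 0.2, d = −0.75 ln(1 − 0.266667) = 0.232617 ≈ 0.2326.
Y–Z: 9/30 sites differ → p = 0.3, d = −0.75 ln(1 − 0.4) = 0.383119 ≈ 0.3831.

d(X,Y) = 0.2795, d(X,Z) = 0.2326, d(Y,Z) = 0.3831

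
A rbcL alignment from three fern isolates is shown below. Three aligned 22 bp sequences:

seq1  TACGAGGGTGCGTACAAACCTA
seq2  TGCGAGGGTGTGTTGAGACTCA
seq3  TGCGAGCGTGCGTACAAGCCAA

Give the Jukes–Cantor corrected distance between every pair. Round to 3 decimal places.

seq1–seq2: 7/22 sites differ → p ≈ 0.318182, d = −0.75 ln(1 − 0.424243) = 0.414052 ≈ 0.414.
seq1–seq3: 4/22 sites differ → p ≈ 0.181818, d = −0.75 ln(1 − 0.242424) = 0.208224 ≈ 0.208.
seq2–seq3: 8/22 sites differ → p ≈ 0.363636, d = −0.75 ln(1 − 0.484848) = 0.497470 ≈ 0.497.

d(seq1,seq2) = 0.414, d(seq1,seq3) = 0.208, d(seq2,seq3) = 0.497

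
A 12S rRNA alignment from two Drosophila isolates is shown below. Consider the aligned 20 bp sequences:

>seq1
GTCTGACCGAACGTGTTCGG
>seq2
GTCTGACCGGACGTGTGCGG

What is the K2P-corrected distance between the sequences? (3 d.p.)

Of 20 sites, 1 differences are transitions and 1 are transversions, so P = 1/20 = 0.05 and Q = 1/20 = 0.05.
Under the Kimura two-parameter model, d = −½ ln(1 − 2P − Q) − ¼ ln(1 − 2Q).
1 − 2P − Q = 0.85, giving −½ ln(0.85) = 0.081259.
1 − 2Q = 0.9, giving −¼ ln(0.9) = 0.026340.
d = 0.081259 + 0.026340 = 0.107599.

0.108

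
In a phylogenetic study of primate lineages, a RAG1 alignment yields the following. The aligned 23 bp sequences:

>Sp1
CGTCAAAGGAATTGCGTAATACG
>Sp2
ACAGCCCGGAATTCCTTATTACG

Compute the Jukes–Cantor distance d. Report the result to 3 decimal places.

The sequences differ at 10 of 23 sites (1, 2, 3, 4, 5, 6, 7, 14, 16, 19), so p = 10/23 ≈ 0.434783.
d = −(3/4) ln(1 − 4p/3) = −0.75 ln(1 − 0.579711) = −0.75 ln(0.420289)
  = −0.75 × (-0.866813) = 0.650110 substitutions/site.

0.650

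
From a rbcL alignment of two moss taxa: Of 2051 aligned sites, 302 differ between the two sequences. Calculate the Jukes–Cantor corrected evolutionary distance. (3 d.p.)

0.164

p = 302/2051 ≈ 0.147245.
d = −(3/4) ln(1 − 4p/3) = −0.75 ln(1 − 0.196327) = −0.75 ln(0.803673)
  = −0.75 × (-0.218563) = 0.163922 substitutions/site.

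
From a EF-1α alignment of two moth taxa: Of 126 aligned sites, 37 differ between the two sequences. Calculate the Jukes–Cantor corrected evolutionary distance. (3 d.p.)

0.373

p = 37/126 ≈ 0.293651.
d = −(3/4) ln(1 − 4p/3) = −0.75 ln(1 − 0.391535) = −0.75 ln(0.608465)
  = −0.75 × (-0.496816) = 0.372612 substitutions/site.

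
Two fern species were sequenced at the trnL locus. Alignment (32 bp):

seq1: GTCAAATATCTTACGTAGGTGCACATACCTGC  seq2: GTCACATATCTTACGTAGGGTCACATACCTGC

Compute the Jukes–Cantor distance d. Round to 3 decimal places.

The sequences differ at 3 of 32 sites (5, 20, 21), so p = 3/32 = 0.09375.
d = −(3/4) ln(1 − 4p/3) = −0.75 ln(1 − 0.125) = −0.75 ln(0.875)
  = −0.75 × (-0.133531) = 0.100148 substitutions/site.

0.100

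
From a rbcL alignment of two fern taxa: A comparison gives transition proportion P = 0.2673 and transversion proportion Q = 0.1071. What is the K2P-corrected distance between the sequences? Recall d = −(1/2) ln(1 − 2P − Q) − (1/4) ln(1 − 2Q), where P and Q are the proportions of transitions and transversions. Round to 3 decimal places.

0.573

Under the Kimura two-parameter model, d = −½ ln(1 − 2P − Q) − ¼ ln(1 − 2Q).
1 − 2P − Q = 0.3583, giving −½ ln(0.3583) = 0.513192.
1 − 2Q = 0.7858, giving −¼ ln(0.7858) = 0.060263.
d = 0.513192 + 0.060263 = 0.573455.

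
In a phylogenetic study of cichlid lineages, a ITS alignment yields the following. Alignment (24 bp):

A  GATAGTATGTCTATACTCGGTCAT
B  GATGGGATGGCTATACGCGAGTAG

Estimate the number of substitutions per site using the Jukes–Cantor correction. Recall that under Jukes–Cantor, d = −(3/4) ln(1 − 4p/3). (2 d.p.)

The sequences differ at 8 of 24 sites (4, 6, 10, 17, 20, 21, 22, 24), so p = 8/24 ≈ 0.333333.
d = −(3/4) ln(1 − 4p/3) = −0.75 ln(1 − 0.444444) = −0.75 ln(0.555556)
  = −0.75 × (-0.587786) = 0.440840 substitutions/site.

0.44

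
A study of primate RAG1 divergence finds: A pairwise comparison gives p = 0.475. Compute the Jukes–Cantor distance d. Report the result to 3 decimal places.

0.752

d = −(3/4) ln(1 − 4p/3) = −0.75 ln(1 − 0.633333) = −0.75 ln(0.366667)
  = −0.75 × (-1.003301) = 0.752476 substitutions/site.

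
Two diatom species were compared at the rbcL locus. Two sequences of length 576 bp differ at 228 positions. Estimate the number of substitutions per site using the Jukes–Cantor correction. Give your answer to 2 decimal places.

p = 228/576 ≈ 0.395833.
d = −(3/4) ln(1 − 4p/3) = −0.75 ln(1 − 0.527777) = −0.75 ln(0.472223)
  = −0.75 × (-0.750304) = 0.562728 substitutions/site.

0.56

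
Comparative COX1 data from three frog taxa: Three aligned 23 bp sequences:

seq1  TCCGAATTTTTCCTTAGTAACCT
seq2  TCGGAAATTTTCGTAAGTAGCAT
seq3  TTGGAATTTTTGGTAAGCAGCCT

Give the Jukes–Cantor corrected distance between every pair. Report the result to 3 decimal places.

seq1–seq2: 6/23 sites differ → p ≈ 0.26087, d = −0.75 ln(1 − 0.347827) = 0.320584 ≈ 0.321.
seq1–seq3: 7/23 sites differ → p ≈ 0.304348, d = −0.75 ln(1 − 0.405797) = 0.390401 ≈ 0.390.
seq2–seq3: 5/23 sites differ → p ≈ 0.217391, d = −0.75 ln(1 − 0.289855) = 0.256715 ≈ 0.257.

d(seq1,seq2) = 0.321, d(seq1,seq3) = 0.390, d(seq2,seq3) = 0.257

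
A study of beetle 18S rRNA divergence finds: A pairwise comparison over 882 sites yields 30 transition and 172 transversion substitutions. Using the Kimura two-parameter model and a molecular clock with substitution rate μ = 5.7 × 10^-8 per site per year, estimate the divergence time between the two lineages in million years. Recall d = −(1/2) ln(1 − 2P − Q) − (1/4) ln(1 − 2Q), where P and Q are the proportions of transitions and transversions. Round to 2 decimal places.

P = 30/882 ≈ 0.034014 and Q = 172/882 ≈ 0.195011.
Under the Kimura two-parameter model, d = −½ ln(1 − 2P − Q) − ¼ ln(1 − 2Q).
1 − 2P − Q = 0.736961, giving −½ ln(0.736961) = 0.152610.
1 − 2Q = 0.609978, giving −¼ ln(0.609978) = 0.123583.
d = 0.152610 + 0.123583 = 0.276193.
Under a molecular clock d = 2μt, so t = d/(2μ) = 0.276193 / (2 × 5.7 × 10^-8) = 2.42 million years.

2.42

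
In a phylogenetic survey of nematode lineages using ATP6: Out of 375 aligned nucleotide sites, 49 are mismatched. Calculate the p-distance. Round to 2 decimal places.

p = 49/375 = 0.130666… ≈ 0.13 (to 2 d.p.).

0.13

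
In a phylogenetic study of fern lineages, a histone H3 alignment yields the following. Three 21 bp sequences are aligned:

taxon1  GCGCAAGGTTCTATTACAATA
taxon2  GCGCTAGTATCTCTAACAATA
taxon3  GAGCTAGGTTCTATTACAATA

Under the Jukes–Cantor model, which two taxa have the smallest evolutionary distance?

taxon1 and taxon3

taxon1–taxon2: 5/21 differ, p = 0.238, d = 0.286.
taxon1–taxon3: 2/21 differ, p = 0.095, d = 0.102.
taxon2–taxon3: 5/21 differ, p = 0.238, d = 0.286.
The smallest distance is between taxon1 and taxon3.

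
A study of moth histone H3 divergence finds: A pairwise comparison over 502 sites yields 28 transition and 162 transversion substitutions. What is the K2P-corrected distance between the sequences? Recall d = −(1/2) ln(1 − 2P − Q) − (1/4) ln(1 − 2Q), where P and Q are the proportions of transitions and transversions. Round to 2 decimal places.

0.54

P = 28/502 ≈ 0.055777 and Q = 162/502 ≈ 0.322709.
Under the Kimura two-parameter model, d = −½ ln(1 − 2P − Q) − ¼ ln(1 − 2Q).
1 − 2P − Q = 0.565737, giving −½ ln(0.565737) = 0.284813.
1 − 2Q = 0.354582, giving −¼ ln(0.354582) = 0.259204.
d = 0.284813 + 0.259204 = 0.544017.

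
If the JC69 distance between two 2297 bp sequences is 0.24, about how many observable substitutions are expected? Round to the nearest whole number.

472

Invert JC69: p = (3/4)(1 − e^(−4d/3)) = 0.75 × (1 − e^(-0.32)) = 0.75 × (1 − 0.726149) = 0.205388.
Expected differing sites = pL ≈ 0.205388 × 2297 = 471.776236 ≈ 472.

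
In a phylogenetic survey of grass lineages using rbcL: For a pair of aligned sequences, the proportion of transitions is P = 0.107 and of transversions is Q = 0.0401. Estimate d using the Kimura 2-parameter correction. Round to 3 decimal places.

0.167

Under the Kimura two-parameter model, d = −½ ln(1 − 2P − Q) − ¼ ln(1 − 2Q).
1 − 2P − Q = 0.7459, giving −½ ln(0.7459) = 0.146582.
1 − 2Q = 0.9198, giving −¼ ln(0.9198) = 0.020900.
d = 0.146582 + 0.020900 = 0.167482.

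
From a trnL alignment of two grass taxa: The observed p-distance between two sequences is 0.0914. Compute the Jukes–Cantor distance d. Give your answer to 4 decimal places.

0.0975

d = −(3/4) ln(1 − 4p/3) = −0.75 ln(1 − 0.121867) = −0.75 ln(0.878133)
  = −0.75 × (-0.129957) = 0.097468 substitutions/site.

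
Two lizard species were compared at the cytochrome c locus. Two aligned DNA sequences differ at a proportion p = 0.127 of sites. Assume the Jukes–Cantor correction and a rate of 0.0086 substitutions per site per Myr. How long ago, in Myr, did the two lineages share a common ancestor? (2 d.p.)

d = −(3/4) ln(1 − 4p/3) = −0.75 ln(1 − 0.169333) = −0.75 ln(0.830667)
  = −0.75 × (-0.185526) = 0.139145 substitutions/site.
Under a molecular clock d = 2μt, so t = d/(2μ) = 0.139145 / (2 × 0.0086) = 8.09 Myr.

8.09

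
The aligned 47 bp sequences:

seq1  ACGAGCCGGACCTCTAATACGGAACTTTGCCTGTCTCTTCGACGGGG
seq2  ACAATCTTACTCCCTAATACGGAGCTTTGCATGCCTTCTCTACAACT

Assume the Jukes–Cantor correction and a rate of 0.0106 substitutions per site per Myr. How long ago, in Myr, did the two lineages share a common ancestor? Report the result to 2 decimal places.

25.28

The sequences differ at 18 of 47 sites, so p = 18/47 ≈ 0.382979.
d = −(3/4) ln(1 − 4p/3) = −0.75 ln(1 − 0.510639) = −0.75 ln(0.489361)
  = −0.75 × (-0.714655) = 0.535991 substitutions/site.
Under a molecular clock d = 2μt, so t = d/(2μ) = 0.535991 / (2 × 0.0106) = 25.28 Myr.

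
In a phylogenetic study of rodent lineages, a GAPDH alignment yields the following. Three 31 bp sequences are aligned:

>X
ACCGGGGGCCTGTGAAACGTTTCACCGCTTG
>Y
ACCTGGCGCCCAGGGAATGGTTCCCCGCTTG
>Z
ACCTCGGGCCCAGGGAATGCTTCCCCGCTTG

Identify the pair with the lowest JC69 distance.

X–Y: 9/31 differ, p = 0.290, d = 0.367.
X–Z: 9/31 differ, p = 0.290, d = 0.367.
Y–Z: 3/31 differ, p = 0.097, d = 0.104.
The smallest distance is between Y and Z.

Y and Z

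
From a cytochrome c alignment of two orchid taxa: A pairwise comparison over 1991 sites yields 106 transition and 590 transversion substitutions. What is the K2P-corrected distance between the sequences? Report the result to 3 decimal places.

0.482

P = 106/1991 ≈ 0.05324 and Q = 590/1991 ≈ 0.296334.
Under the Kimura two-parameter model, d = −½ ln(1 − 2P − Q) − ¼ ln(1 − 2Q).
1 − 2P − Q = 0.597186, giving −½ ln(0.597186) = 0.257763.
1 − 2Q = 0.407332, giving −¼ ln(0.407332) = 0.224532.
d = 0.257763 + 0.224532 = 0.482295.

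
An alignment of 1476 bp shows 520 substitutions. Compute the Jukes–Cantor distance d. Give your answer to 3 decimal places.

0.476

p = 520/1476 ≈ 0.352304.
d = −(3/4) ln(1 − 4p/3) = −0.75 ln(1 − 0.469739) = −0.75 ln(0.530261)
  = −0.75 × (-0.634386) = 0.475790 substitutions/site.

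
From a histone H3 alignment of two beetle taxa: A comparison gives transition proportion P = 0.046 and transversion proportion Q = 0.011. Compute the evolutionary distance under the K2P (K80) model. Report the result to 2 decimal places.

0.06

Under the Kimura two-parameter model, d = −½ ln(1 − 2P − Q) − ¼ ln(1 − 2Q).
1 − 2P − Q = 0.897, giving −½ ln(0.897) = 0.054350.
1 − 2Q = 0.978, giving −¼ ln(0.978) = 0.005561.
d = 0.054350 + 0.005561 = 0.059911.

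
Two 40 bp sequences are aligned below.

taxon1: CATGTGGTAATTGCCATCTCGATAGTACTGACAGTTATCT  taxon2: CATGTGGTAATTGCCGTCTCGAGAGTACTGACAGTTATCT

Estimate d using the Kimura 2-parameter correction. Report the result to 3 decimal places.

0.052

Of 40 sites, 1 differences are transitions and 1 are transversions, so P = 1/40 = 0.025 and Q = 1/40 = 0.025.
Under the Kimura two-parameter model, d = −½ ln(1 − 2P − Q) − ¼ ln(1 − 2Q).
1 − 2P − Q = 0.925, giving −½ ln(0.925) = 0.038981.
1 − 2Q = 0.95, giving −¼ ln(0.95) = 0.012823.
d = 0.038981 + 0.012823 = 0.051804.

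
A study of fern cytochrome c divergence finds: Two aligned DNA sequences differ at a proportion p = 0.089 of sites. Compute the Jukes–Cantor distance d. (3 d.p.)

d = −(3/4) ln(1 − 4p/3) = −0.75 ln(1 − 0.118667) = −0.75 ln(0.881333)
  = −0.75 × (-0.126320) = 0.094740 substitutions/site.

0.095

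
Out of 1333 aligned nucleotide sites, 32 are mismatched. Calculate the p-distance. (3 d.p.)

p = 32/1333 = 0.024006… ≈ 0.024 (to 3 d.p.).

0.024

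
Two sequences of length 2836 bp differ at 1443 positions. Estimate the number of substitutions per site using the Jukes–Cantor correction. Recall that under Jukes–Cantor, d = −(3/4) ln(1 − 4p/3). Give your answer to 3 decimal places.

0.851

p = 1443/2836 ≈ 0.508815.
d = −(3/4) ln(1 − 4p/3) = −0.75 ln(1 − 0.67842) = −0.75 ln(0.32158)
  = −0.75 × (-1.134509) = 0.850882 substitutions/site.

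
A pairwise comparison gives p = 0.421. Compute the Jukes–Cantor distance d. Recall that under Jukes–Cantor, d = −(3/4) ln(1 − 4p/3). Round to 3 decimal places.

0.618

d = −(3/4) ln(1 − 4p/3) = −0.75 ln(1 − 0.561333) = −0.75 ln(0.438667)
  = −0.75 × (-0.824015) = 0.618011 substitutions/site.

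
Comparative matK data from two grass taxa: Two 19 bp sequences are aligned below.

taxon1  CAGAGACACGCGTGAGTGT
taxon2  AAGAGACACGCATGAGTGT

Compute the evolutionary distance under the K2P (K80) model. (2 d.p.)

Of 19 sites, 1 differences are transitions and 1 are transversions, so P = 1/19 ≈ 0.052632 and Q = 1/19 ≈ 0.052632.
Under the Kimura two-parameter model, d = −½ ln(1 − 2P − Q) − ¼ ln(1 − 2Q).
1 − 2P − Q = 0.842104, giving −½ ln(0.842104) = 0.085926.
1 − 2Q = 0.894736, giving −¼ ln(0.894736) = 0.027807.
d = 0.085926 + 0.027807 = 0.113733.

0.11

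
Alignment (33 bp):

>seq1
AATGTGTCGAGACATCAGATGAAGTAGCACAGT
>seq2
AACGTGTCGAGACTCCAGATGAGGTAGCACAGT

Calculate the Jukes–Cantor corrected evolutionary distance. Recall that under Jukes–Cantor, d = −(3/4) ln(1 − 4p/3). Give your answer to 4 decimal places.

The sequences differ at 4 of 33 sites (3, 14, 15, 23), so p = 4/33 ≈ 0.121212.
d = −(3/4) ln(1 − 4p/3) = −0.75 ln(1 − 0.161616) = −0.75 ln(0.838384)
  = −0.75 × (-0.176279) = 0.132209 substitutions/site.

0.1322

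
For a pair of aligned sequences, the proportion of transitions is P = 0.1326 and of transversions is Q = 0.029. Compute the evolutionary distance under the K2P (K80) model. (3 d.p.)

Under the Kimura two-parameter model, d = −½ ln(1 − 2P − Q) − ¼ ln(1 − 2Q).
1 − 2P − Q = 0.7058, giving −½ ln(0.7058) = 0.174212.
1 − 2Q = 0.942, giving −¼ ln(0.942) = 0.014938.
d = 0.174212 + 0.014938 = 0.189150.

0.189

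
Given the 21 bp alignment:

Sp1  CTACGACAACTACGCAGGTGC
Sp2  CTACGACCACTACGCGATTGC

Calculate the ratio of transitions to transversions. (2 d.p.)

1.00

Transitions are A↔G and C↔T; transversions are all other mismatches.
Transitions: 2. Transversions: 2.
R = 2/2 = 1.00.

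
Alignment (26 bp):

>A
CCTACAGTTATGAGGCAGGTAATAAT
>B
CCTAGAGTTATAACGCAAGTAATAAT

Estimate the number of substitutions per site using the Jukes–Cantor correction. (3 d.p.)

0.172

The sequences differ at 4 of 26 sites (5, 12, 14, 18), so p = 4/26 ≈ 0.153846.
d = −(3/4) ln(1 − 4p/3) = −0.75 ln(1 − 0.205128) = −0.75 ln(0.794872)
  = −0.75 × (-0.229574) = 0.172181 substitutions/site.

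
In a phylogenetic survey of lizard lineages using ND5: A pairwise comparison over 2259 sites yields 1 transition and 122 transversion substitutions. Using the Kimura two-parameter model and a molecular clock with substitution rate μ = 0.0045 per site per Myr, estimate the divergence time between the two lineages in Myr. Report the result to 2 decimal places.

P = 1/2259 ≈ 0.000443 and Q = 122/2259 ≈ 0.054006.
Under the Kimura two-parameter model, d = −½ ln(1 − 2P − Q) − ¼ ln(1 − 2Q).
1 − 2P − Q = 0.945108, giving −½ ln(0.945108) = 0.028228.
1 − 2Q = 0.891988, giving −¼ ln(0.891988) = 0.028576.
d = 0.028228 + 0.028576 = 0.056804.
Under a molecular clock d = 2μt, so t = d/(2μ) = 0.056804 / (2 × 0.0045) = 6.31 Myr.

6.31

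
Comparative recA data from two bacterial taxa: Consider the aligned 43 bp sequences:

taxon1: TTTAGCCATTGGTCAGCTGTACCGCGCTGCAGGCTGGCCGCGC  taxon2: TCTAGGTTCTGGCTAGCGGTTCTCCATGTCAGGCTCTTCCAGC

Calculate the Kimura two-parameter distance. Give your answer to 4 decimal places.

0.7402

Of 43 sites, 9 differences are transitions and 11 are transversions, so P = 9/43 ≈ 0.209302 and Q = 11/43 ≈ 0.255814.
Under the Kimura two-parameter model, d = −½ ln(1 − 2P − Q) − ¼ ln(1 − 2Q).
1 − 2P − Q = 0.325582, giving −½ ln(0.325582) = 0.561070.
1 − 2Q = 0.488372, giving −¼ ln(0.488372) = 0.179169.
d = 0.561070 + 0.179169 = 0.740239.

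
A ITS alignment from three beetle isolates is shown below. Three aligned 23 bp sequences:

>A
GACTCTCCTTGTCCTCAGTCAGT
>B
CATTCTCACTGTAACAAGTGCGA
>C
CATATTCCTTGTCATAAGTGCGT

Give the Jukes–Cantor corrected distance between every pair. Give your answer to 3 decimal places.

A–B: 11/23 sites differ → p ≈ 0.478261, d = −0.75 ln(1 − 0.637681) = 0.761423 ≈ 0.761.
A–C: 8/23 sites differ → p ≈ 0.347826, d = −0.75 ln(1 − 0.463768) = 0.467391 ≈ 0.467.
B–C: 7/23 sites differ → p ≈ 0.304348, d = −0.75 ln(1 − 0.405797) = 0.390401 ≈ 0.390.

d(A,B) = 0.761, d(A,C) = 0.467, d(B,C) = 0.390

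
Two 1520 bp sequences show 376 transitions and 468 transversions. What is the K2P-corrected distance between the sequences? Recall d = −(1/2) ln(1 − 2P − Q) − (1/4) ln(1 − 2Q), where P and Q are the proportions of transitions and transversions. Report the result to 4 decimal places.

P = 376/1520 ≈ 0.247368 and Q = 468/1520 ≈ 0.307895.
Under the Kimura two-parameter model, d = −½ ln(1 − 2P − Q) − ¼ ln(1 − 2Q).
1 − 2P − Q = 0.197369, giving −½ ln(0.197369) = 0.811340.
1 − 2Q = 0.38421, giving −¼ ln(0.38421) = 0.239142.
d = 0.811340 + 0.239142 = 1.050482.

1.0505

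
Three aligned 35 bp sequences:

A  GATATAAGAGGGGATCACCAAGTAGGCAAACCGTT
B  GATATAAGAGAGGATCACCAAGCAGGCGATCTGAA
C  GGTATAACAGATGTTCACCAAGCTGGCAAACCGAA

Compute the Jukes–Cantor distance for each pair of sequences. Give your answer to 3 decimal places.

A–B: 7/35 sites differ → p = 0.2, d = −0.75 ln(1 − 0.266667) = 0.232617 ≈ 0.233.
A–C: 9/35 sites differ → p ≈ 0.257143, d = −0.75 ln(1 − 0.342857) = 0.314890 ≈ 0.315.
B–C: 8/35 sites differ → p ≈ 0.228571, d = −0.75 ln(1 − 0.304761) = 0.272625 ≈ 0.273.

d(A,B) = 0.233, d(A,C) = 0.315, d(B,C) = 0.273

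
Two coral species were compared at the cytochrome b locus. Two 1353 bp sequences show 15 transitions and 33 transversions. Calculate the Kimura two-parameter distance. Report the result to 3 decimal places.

0.036

P = 15/1353 ≈ 0.011086 and Q = 33/1353 ≈ 0.02439.
Under the Kimura two-parameter model, d = −½ ln(1 − 2P − Q) − ¼ ln(1 − 2Q).
1 − 2P − Q = 0.953438, giving −½ ln(0.953438) = 0.023840.
1 − 2Q = 0.95122, giving −¼ ln(0.95122) = 0.012502.
d = 0.023840 + 0.012502 = 0.036342.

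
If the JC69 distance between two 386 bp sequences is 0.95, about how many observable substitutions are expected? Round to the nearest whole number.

208

Invert JC69: p = (3/4)(1 − e^(−4d/3)) = 0.75 × (1 − e^(-1.266667)) = 0.75 × (1 − 0.281769) = 0.538673.
Expected differing sites = pL ≈ 0.538673 × 386 = 207.927778 ≈ 208.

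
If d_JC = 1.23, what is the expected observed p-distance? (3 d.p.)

p = (3/4)(1 − e^(−4d/3)) = 0.75 × (1 − e^(-1.64)) = 0.75 × (1 − 0.193980) = 0.604515.

0.605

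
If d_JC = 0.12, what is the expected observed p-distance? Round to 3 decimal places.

0.111

p = (3/4)(1 − e^(−4d/3)) = 0.75 × (1 − e^(-0.16)) = 0.75 × (1 − 0.852144) = 0.110892.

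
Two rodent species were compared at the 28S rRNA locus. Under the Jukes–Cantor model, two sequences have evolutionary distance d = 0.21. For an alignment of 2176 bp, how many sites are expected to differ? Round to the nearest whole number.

399

Invert JC69: p = (3/4)(1 − e^(−4d/3)) = 0.75 × (1 − e^(-0.28)) = 0.75 × (1 − 0.755784) = 0.183162.
Expected differing sites = pL ≈ 0.183162 × 2176 = 398.560512 ≈ 399.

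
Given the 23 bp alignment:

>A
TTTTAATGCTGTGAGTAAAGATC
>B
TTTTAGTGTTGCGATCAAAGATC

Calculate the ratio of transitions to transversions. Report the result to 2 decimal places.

4.00

Transitions are A↔G and C↔T; transversions are all other mismatches.
Transitions: 4. Transversions: 1.
R = 4/1 = 4.00.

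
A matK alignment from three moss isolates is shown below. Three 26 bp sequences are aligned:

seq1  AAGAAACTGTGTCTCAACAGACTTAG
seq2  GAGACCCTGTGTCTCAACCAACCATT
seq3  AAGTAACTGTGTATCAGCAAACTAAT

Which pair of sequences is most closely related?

seq1 and seq3

seq1–seq2: 9/26 differ, p = 0.346, d = 0.464.
seq1–seq3: 6/26 differ, p = 0.231, d = 0.276.
seq2–seq3: 9/26 differ, p = 0.346, d = 0.464.
The smallest distance is between seq1 and seq3.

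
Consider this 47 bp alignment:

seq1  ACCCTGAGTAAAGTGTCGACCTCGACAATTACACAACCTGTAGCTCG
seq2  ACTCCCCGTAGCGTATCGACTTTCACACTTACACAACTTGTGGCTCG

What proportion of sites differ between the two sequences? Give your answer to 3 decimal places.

0.277

The sequences differ at 13 of 47 positions.
p = 13/47 = 0.276595… ≈ 0.277 (to 3 d.p.).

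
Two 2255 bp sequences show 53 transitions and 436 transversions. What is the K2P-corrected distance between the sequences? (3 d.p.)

0.260

P = 53/2255 ≈ 0.023503 and Q = 436/2255 ≈ 0.193348.
Under the Kimura two-parameter model, d = −½ ln(1 − 2P − Q) − ¼ ln(1 − 2Q).
1 − 2P − Q = 0.759646, giving −½ ln(0.759646) = 0.137451.
1 − 2Q = 0.613304, giving −¼ ln(0.613304) = 0.122224.
d = 0.137451 + 0.122224 = 0.259675.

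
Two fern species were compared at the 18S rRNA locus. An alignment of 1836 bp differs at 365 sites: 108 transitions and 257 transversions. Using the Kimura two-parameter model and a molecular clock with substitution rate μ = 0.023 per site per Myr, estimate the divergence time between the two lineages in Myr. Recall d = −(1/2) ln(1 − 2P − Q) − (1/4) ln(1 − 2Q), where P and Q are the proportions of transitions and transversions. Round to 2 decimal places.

5.02

P = 108/1836 ≈ 0.058824 and Q = 257/1836 ≈ 0.139978.
Under the Kimura two-parameter model, d = −½ ln(1 − 2P − Q) − ¼ ln(1 − 2Q).
1 − 2P − Q = 0.742374, giving −½ ln(0.742374) = 0.148951.
1 − 2Q = 0.720044, giving −¼ ln(0.720044) = 0.082111.
d = 0.148951 + 0.082111 = 0.231062.
Under a molecular clock d = 2μt, so t = d/(2μ) = 0.231062 / (2 × 0.023) = 5.02 Myr.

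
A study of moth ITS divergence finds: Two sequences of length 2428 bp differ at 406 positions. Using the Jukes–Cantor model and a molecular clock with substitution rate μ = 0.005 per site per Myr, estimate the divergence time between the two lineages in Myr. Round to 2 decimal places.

p = 406/2428 ≈ 0.167216.
d = −(3/4) ln(1 − 4p/3) = −0.75 ln(1 − 0.222955) = −0.75 ln(0.777045)
  = −0.75 × (-0.252257) = 0.189193 substitutions/site.
Under a molecular clock d = 2μt, so t = d/(2μ) = 0.189193 / (2 × 0.005) = 18.92 Myr.

18.92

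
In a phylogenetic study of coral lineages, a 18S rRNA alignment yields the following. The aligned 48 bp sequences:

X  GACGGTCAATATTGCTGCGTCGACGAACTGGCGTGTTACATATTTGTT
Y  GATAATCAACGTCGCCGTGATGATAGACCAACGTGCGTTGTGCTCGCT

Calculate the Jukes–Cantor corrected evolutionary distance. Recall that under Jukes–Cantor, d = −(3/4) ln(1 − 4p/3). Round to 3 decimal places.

0.889

The sequences differ at 25 of 48 sites, so p = 25/48 ≈ 0.520833.
d = −(3/4) ln(1 − 4p/3) = −0.75 ln(1 − 0.694444) = −0.75 ln(0.305556)
  = −0.75 × (-1.185622) = 0.889217 substitutions/site.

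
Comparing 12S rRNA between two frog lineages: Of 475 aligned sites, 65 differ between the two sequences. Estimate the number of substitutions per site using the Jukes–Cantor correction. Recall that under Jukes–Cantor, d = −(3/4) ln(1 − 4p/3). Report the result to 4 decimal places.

p = 65/475 ≈ 0.136842.
d = −(3/4) ln(1 − 4p/3) = −0.75 ln(1 − 0.182456) = −0.75 ln(0.817544)
  = −0.75 × (-0.201451) = 0.151088 substitutions/site.

0.1511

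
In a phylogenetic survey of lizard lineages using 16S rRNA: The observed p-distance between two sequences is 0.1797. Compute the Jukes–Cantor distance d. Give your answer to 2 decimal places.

0.21

d = −(3/4) ln(1 − 4p/3) = −0.75 ln(1 − 0.2396) = −0.75 ln(0.7604)
  = −0.75 × (-0.273911) = 0.205433 substitutions/site.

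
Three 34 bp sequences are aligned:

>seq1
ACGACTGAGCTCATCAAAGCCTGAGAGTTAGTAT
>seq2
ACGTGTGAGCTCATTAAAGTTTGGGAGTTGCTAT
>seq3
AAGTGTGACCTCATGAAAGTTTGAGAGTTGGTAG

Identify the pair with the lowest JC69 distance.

seq2 and seq3

seq1–seq2: 8/34 differ, p = 0.235, d = 0.282.
seq1–seq3: 9/34 differ, p = 0.265, d = 0.326.
seq2–seq3: 6/34 differ, p = 0.176, d = 0.201.
The smallest distance is between seq2 and seq3.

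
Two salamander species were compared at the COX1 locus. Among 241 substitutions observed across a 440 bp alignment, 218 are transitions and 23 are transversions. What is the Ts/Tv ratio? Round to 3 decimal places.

R = 218/23 = 9.478260… ≈ 9.478 (to 3 d.p.).

9.478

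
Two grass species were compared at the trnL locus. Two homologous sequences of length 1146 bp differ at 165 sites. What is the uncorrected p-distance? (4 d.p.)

p = 165/1146 = 0.143979… ≈ 0.1440 (to 4 d.p.).

0.1440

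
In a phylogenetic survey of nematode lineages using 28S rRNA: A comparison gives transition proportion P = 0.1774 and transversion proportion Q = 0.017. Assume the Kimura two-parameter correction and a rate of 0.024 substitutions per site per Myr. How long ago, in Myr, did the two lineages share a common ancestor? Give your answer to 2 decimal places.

Under the Kimura two-parameter model, d = −½ ln(1 − 2P − Q) − ¼ ln(1 − 2Q).
1 − 2P − Q = 0.6282, giving −½ ln(0.6282) = 0.232448.
1 − 2Q = 0.966, giving −¼ ln(0.966) = 0.008648.
d = 0.232448 + 0.008648 = 0.241096.
Under a molecular clock d = 2μt, so t = d/(2μ) = 0.241096 / (2 × 0.024) = 5.02 Myr.

5.02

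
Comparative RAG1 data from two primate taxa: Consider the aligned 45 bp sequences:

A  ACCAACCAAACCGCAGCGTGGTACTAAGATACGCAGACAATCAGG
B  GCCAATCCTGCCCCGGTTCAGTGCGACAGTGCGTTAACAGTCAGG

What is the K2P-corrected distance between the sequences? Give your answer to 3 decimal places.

Of 45 sites, 14 differences are transitions and 7 are transversions, so P = 14/45 ≈ 0.311111 and Q = 7/45 ≈ 0.155556.
Under the Kimura two-parameter model, d = −½ ln(1 − 2P − Q) − ¼ ln(1 − 2Q).
1 − 2P − Q = 0.222222, giving −½ ln(0.222222) = 0.752039.
1 − 2Q = 0.688888, giving −¼ ln(0.688888) = 0.093169.
d = 0.752039 + 0.093169 = 0.845208.

0.845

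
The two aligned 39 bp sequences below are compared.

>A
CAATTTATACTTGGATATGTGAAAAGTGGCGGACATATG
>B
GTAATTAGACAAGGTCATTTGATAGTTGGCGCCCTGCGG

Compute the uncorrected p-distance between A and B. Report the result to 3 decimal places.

The sequences differ at 18 of 39 positions.
p = 18/39 = 0.461538… ≈ 0.462 (to 3 d.p.).

0.462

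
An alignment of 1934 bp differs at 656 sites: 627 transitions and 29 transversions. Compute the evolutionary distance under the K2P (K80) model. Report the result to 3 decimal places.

P = 627/1934 ≈ 0.324199 and Q = 29/1934 ≈ 0.014995.
Under the Kimura two-parameter model, d = −½ ln(1 − 2P − Q) − ¼ ln(1 − 2Q).
1 − 2P − Q = 0.336607, giving −½ ln(0.336607) = 0.544420.
1 − 2Q = 0.97001, giving −¼ ln(0.97001) = 0.007612.
d = 0.544420 + 0.007612 = 0.552032.

0.552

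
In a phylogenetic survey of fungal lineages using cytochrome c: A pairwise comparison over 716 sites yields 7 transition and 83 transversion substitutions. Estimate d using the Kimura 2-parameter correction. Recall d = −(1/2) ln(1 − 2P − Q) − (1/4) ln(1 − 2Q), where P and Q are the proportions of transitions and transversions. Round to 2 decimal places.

0.14

P = 7/716 ≈ 0.009777 and Q = 83/716 ≈ 0.115922.
Under the Kimura two-parameter model, d = −½ ln(1 − 2P − Q) − ¼ ln(1 − 2Q).
1 − 2P − Q = 0.864524, giving −½ ln(0.864524) = 0.072788.
1 − 2Q = 0.768156, giving −¼ ln(0.768156) = 0.065941.
d = 0.072788 + 0.065941 = 0.138729.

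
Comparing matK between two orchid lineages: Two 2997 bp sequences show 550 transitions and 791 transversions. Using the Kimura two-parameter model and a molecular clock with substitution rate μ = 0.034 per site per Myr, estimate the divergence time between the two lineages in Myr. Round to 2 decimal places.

10.09

P = 550/2997 ≈ 0.183517 and Q = 791/2997 ≈ 0.263931.
Under the Kimura two-parameter model, d = −½ ln(1 − 2P − Q) − ¼ ln(1 − 2Q).
1 − 2P − Q = 0.369035, giving −½ ln(0.369035) = 0.498432.
1 − 2Q = 0.472138, giving −¼ ln(0.472138) = 0.187621.
d = 0.498432 + 0.187621 = 0.686053.
Under a molecular clock d = 2μt, so t = d/(2μ) = 0.686053 / (2 × 0.034) = 10.09 Myr.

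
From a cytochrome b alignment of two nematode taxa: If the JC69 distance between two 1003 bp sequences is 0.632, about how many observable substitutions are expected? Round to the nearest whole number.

Invert JC69: p = (3/4)(1 − e^(−4d/3)) = 0.75 × (1 − e^(-0.842667)) = 0.75 × (1 − 0.430561) = 0.427079.
Expected differing sites = pL ≈ 0.427079 × 1003 = 428.360237 ≈ 428.

428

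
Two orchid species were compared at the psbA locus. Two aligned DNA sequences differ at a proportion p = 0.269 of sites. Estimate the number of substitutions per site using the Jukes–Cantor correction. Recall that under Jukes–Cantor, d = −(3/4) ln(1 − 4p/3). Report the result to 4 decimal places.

d = −(3/4) ln(1 − 4p/3) = −0.75 ln(1 − 0.358667) = −0.75 ln(0.641333)
  = −0.75 × (-0.444206) = 0.333155 substitutions/site.

0.3332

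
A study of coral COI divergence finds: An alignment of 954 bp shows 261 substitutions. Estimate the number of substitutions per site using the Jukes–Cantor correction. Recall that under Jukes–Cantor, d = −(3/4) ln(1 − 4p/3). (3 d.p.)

p = 261/954 ≈ 0.273585.
d = −(3/4) ln(1 − 4p/3) = −0.75 ln(1 − 0.36478) = −0.75 ln(0.63522)
  = −0.75 × (-0.453784) = 0.340338 substitutions/site.

0.340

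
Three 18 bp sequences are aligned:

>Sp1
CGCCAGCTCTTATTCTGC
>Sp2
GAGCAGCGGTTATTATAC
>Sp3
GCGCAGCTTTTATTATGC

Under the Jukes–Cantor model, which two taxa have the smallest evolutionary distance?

Sp2 and Sp3

Sp1–Sp2: 7/18 differ, p = 0.389, d = 0.548.
Sp1–Sp3: 5/18 differ, p = 0.278, d = 0.347.
Sp2–Sp3: 4/18 differ, p = 0.222, d = 0.264.
The smallest distance is between Sp2 and Sp3.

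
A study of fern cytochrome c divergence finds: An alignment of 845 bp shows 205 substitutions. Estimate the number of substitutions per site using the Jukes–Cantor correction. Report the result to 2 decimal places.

p = 205/845 ≈ 0.242604.
d = −(3/4) ln(1 − 4p/3) = −0.75 ln(1 − 0.323472) = −0.75 ln(0.676528)
  = −0.75 × (-0.390781) = 0.293086 substitutions/site.

0.29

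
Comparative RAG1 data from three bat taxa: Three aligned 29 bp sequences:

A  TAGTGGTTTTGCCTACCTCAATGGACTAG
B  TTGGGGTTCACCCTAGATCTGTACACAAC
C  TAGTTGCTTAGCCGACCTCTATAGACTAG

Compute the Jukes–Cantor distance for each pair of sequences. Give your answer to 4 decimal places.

d(A,B) = 0.6829, d(A,C) = 0.2421, d(B,C) = 0.6829

A–B: 13/29 sites differ → p ≈ 0.448276, d = −0.75 ln(1 − 0.597701) = 0.682920 ≈ 0.6829.
A–C: 6/29 sites differ → p ≈ 0.206897, d = −0.75 ln(1 − 0.275863) = 0.242081 ≈ 0.2421.
B–C: 13/29 sites differ → p ≈ 0.448276, d = −0.75 ln(1 − 0.597701) = 0.682920 ≈ 0.6829.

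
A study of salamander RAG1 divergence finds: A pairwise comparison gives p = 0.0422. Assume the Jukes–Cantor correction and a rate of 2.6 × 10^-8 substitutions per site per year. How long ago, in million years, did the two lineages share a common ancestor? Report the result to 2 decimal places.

0.84

d = −(3/4) ln(1 − 4p/3) = −0.75 ln(1 − 0.056267) = −0.75 ln(0.943733)
  = −0.75 × (-0.057912) = 0.043434 substitutions/site.
Under a molecular clock d = 2μt, so t = d/(2μ) = 0.043434 / (2 × 2.6 × 10^-8) = 0.84 million years.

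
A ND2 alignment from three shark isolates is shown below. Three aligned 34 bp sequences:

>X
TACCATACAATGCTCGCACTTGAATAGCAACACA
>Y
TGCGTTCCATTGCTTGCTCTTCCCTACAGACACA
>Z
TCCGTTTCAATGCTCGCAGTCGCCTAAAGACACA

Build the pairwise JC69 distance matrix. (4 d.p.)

X–Y: 13/34 sites differ → p ≈ 0.382353, d = −0.75 ln(1 − 0.509804) = 0.534712 ≈ 0.5347.
X–Z: 11/34 sites differ → p ≈ 0.323529, d = −0.75 ln(1 − 0.431372) = 0.423397 ≈ 0.4234.
Y–Z: 9/34 sites differ → p ≈ 0.264706, d = −0.75 ln(1 − 0.352941) = 0.326488 ≈ 0.3265.

d(X,Y) = 0.5347, d(X,Z) = 0.4234, d(Y,Z) = 0.3265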